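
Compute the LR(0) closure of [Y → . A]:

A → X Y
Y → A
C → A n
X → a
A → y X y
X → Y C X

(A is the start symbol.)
To compute CLOSURE, for each item [A → α.Bβ] where B is a non-terminal, add [B → .γ] for all productions B → γ; repeat for the newly added items until nothing changes.

Start with: [Y → . A]
  [Y → . A] has the dot before A: add [A → . X Y], [A → . y X y]
  [A → . X Y] has the dot before X: add [X → . a], [X → . Y C X]
  [X → . Y C X] has the dot before Y: all Y-items already present
No further items can be added.

CLOSURE = { [A → . X Y], [A → . y X y], [X → . Y C X], [X → . a], [Y → . A] }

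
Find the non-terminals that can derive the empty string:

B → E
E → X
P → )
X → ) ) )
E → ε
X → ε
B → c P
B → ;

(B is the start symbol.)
{ 'B', 'E', 'X' }

ε-productions: E → ε, X → ε
So E, X are immediately nullable.
B → E: every symbol on the right is nullable, so B is nullable too.
No further non-terminal can be added: every production for the remaining non-terminals contains a terminal or a non-nullable non-terminal.
Nullable = { 'B', 'E', 'X' }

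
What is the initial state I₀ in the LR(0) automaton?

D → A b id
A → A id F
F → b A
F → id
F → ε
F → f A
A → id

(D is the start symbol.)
First, augment the grammar with D' → D
I₀ = CLOSURE({ [D' → . D] }):
  [D' → . D] has the dot before D: add [D → . A b id]
  [D → . A b id] has the dot before A: add [A → . A id F], [A → . id]
No further items can be added.

I₀ = { [A → . A id F], [A → . id], [D → . A b id], [D' → . D] }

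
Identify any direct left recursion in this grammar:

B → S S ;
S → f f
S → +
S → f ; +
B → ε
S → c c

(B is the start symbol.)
No direct left recursion

Direct left recursion occurs when N → N α for some non-terminal N (the right-hand side begins with the left-hand side itself).

B → S S ;: starts with S
S → f f: starts with f
S → +: starts with '+'
S → f ; +: starts with f
B → ε: starts with ε
S → c c: starts with c

No direct left recursion found.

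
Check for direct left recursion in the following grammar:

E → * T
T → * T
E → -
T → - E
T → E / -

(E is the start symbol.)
Direct left recursion occurs when N → N α for some non-terminal N (the right-hand side begins with the left-hand side itself).

E → * T: starts with '*'
T → * T: starts with '*'
E → -: starts with '-'
T → - E: starts with '-'
T → E / -: starts with E

No direct left recursion found.

Answer: No direct left recursion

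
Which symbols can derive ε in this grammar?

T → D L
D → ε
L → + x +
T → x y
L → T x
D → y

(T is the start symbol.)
{ 'D' }

A non-terminal is nullable if it can derive ε (the empty string): either it has an ε-production, or it has a production whose right-hand side consists entirely of nullable non-terminals.

ε-productions: D → ε
So D is immediately nullable.
No further non-terminal can be added: every production for the remaining non-terminals contains a terminal or a non-nullable non-terminal.
Nullable = { 'D' }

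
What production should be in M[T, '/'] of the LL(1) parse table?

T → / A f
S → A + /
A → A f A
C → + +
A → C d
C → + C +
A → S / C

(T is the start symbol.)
T → / A f

To find M[T, '/'], we find productions for T where '/' is in the predict set (PREDICT(N → α) = (FIRST(α) \ {ε}) ∪ (FOLLOW(N) if α ⇒* ε)).

T → / A f: PREDICT = { '/' }
  '/' is in predict set, so this production goes in M[T, '/']

M[T, '/'] = T → / A f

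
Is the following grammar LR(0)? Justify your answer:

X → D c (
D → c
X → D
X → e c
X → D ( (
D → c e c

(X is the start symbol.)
No. Shift-reduce conflict between [X → D .] and [X → D . ( (]

A grammar is LR(0) if no state in the canonical LR(0) collection has:
  - both a shift item (dot before a terminal) and a complete item (shift-reduce conflict), or
  - two or more complete items (reduce-reduce conflict; the accept item [X' → X .] counts as a complete item here).

Augment with X' → X and build the canonical LR(0) collection (I0 = CLOSURE({[X' → . X]}), then GOTO on every symbol after a dot until no new states appear). It has 12 states:
  I0: { [D → . c e c], [D → . c], [X → . D ( (], [X → . D c (], [X → . D], [X → . e c], [X' → . X] }  — shift
  I1: { [X → D . ( (], [X → D . c (], [X → D .] }  — shift, reduce
  I2: { [X' → X .] }  — accept
  I3: { [D → c . e c], [D → c .] }  — shift, reduce
  I4: { [X → e . c] }  — shift
  I5: { [X → e c .] }  — reduce
  I6: { [D → c e . c] }  — shift
  I7: { [D → c e c .] }  — reduce
  I8: { [X → D ( . (] }  — shift
  I9: { [X → D c . (] }  — shift
  I10: { [X → D c ( .] }  — reduce
  I11: { [X → D ( ( .] }  — reduce

Conflict in state I1:
  Shift-reduce conflict between [X → D .] and [X → D . ( (]
So the grammar is NOT LR(0).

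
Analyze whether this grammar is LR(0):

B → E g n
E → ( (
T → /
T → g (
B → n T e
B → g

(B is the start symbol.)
Augment with B' → B and build the canonical LR(0) collection (I0 = CLOSURE({[B' → . B]}), then GOTO on every symbol after a dot until no new states appear). It has 14 states:
  I0: { [B → . E g n], [B → . g], [B → . n T e], [B' → . B], [E → . ( (] }  — shift
  I1: { [E → ( . (] }  — shift
  I2: { [B' → B .] }  — accept
  I3: { [B → E . g n] }  — shift
  I4: { [B → g .] }  — reduce
  I5: { [B → n . T e], [T → . /], [T → . g (] }  — shift
  I6: { [T → / .] }  — reduce
  I7: { [B → n T . e] }  — shift
  I8: { [T → g . (] }  — shift
  I9: { [T → g ( .] }  — reduce
  I10: { [B → n T e .] }  — reduce
  I11: { [B → E g . n] }  — shift
  I12: { [B → E g n .] }  — reduce
  I13: { [E → ( ( .] }  — reduce

Every state is either a pure shift/goto state or contains exactly one complete item and nothing to shift — no conflicts. The grammar is LR(0).

Answer: Yes, the grammar is LR(0)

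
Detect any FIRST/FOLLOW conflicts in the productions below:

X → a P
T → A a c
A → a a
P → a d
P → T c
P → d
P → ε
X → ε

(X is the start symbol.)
No FIRST/FOLLOW conflicts.

A FIRST/FOLLOW conflict occurs when a non-terminal N has a nullable alternative N → β (β ⇒* ε) and another alternative N → α with FIRST(α) ∩ FOLLOW(N) ≠ ∅: on such a lookahead the parser cannot decide between expanding α and letting N vanish via β.

Nullable non-terminals: P, X.
FIRST sets used below: FIRST(T) = { 'a' }

P: nullable alternative(s) P → ε; FOLLOW(P) = { $ }
  P → a d: FIRST \ {ε} = { 'a' } — disjoint from FOLLOW(P)
  P → T c: FIRST \ {ε} = { 'a' } — disjoint from FOLLOW(P)
  P → d: FIRST \ {ε} = { 'd' } — disjoint from FOLLOW(P)
  P → ε: FIRST \ {ε} = { } — this is the only nullable alternative, skip

X: nullable alternative(s) X → ε; FOLLOW(X) = { $ }
  X → a P: FIRST \ {ε} = { 'a' } — disjoint from FOLLOW(X)
  X → ε: FIRST \ {ε} = { } — this is the only nullable alternative, skip

A, T have no nullable alternative, so no FIRST/FOLLOW check is needed there.

No FIRST/FOLLOW conflicts found.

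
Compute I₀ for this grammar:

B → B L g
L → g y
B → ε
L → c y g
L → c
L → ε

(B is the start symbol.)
First, augment the grammar with B' → B
I₀ = CLOSURE({ [B' → . B] }):
  [B' → . B] has the dot before B: add [B → . B L g], [B → .]
No further items can be added.

I₀ = { [B → . B L g], [B → .], [B' → . B] }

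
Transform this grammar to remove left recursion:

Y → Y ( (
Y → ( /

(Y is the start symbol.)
Y is directly left-recursive. The standard transformation for
  A → A α₁ | ... | A α_m | β₁ | ... | β_n
is
  A  → β₁ A' | ... | β_n A'
  A' → α₁ A' | ... | α_m A' | ε

Y → ( / becomes Y → ( / Y'
Y → Y ( ( becomes Y' → ( ( Y'
Add Y' → ε

Resulting grammar:
Y → ( / Y'
Y' → ( ( Y'
Y' → ε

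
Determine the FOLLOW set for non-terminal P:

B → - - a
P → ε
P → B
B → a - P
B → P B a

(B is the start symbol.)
To compute FOLLOW(P), find every occurrence of P on a right-hand side N → α P β: add FIRST(β) \ {ε}, and if β is empty or nullable also add FOLLOW(N). Iterate to a fixed point.

In B → a - P: P is at the end, add FOLLOW(B)
In B → P B a: P is followed by B a, add FIRST(B a) \ {ε} = { '-', 'a' }

The FOLLOW sets referred to above (computed the same way, to a fixed point):
  FOLLOW(B) = { $, '-', 'a' }

Taking the union: FOLLOW(P) = { $, '-', 'a' }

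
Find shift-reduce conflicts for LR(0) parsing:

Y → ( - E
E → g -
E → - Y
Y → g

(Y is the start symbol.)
No shift-reduce conflicts

A shift-reduce conflict occurs when an LR(0) state has both:
  - a complete (reduce) item [A → α .] (dot at the end), and
  - a shift item [B → β . c γ] (dot before a terminal).

Augment with Y' → Y and build the canonical LR(0) collection (I0 = CLOSURE({[Y' → . Y]}), then GOTO on every symbol after a dot until no new states appear). It has 10 states:
  I0: { [Y → . ( - E], [Y → . g], [Y' → . Y] }  — shift
  I1: { [Y → ( . - E] }  — shift
  I2: { [Y' → Y .] }  — accept
  I3: { [Y → g .] }  — reduce
  I4: { [E → . - Y], [E → . g -], [Y → ( - . E] }  — shift
  I5: { [E → - . Y], [Y → . ( - E], [Y → . g] }  — shift
  I6: { [Y → ( - E .] }  — reduce
  I7: { [E → g . -] }  — shift
  I8: { [E → g - .] }  — reduce
  I9: { [E → - Y .] }  — reduce

No state contains both a complete item and a shift item.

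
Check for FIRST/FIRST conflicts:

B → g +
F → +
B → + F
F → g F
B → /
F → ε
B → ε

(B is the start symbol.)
A FIRST/FIRST conflict occurs when two productions N → α and N → β for the same non-terminal have FIRST(α) ∩ FIRST(β) ≠ ∅ (with ε ∈ FIRST of a nullable right-hand side, so two nullable alternatives also conflict).

Productions for B:
  B → g +: FIRST = { 'g' }
  B → + F: FIRST = { '+' }
  B → /: FIRST = { '/' }
  B → ε: FIRST = { ε }
Productions for F:
  F → +: FIRST = { '+' }
  F → g F: FIRST = { 'g' }
  F → ε: FIRST = { ε }

All alternatives of each non-terminal have pairwise disjoint FIRST sets.

Answer: No FIRST/FIRST conflicts.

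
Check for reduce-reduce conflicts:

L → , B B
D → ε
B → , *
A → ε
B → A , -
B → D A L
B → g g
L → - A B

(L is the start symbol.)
A reduce-reduce conflict occurs when an LR(0) state has two complete items [A → α .] and [B → β .] — both call for a reduction, and with no lookahead the parser cannot choose between them.

Augment with L' → L and build the canonical LR(0) collection (I0 = CLOSURE({[L' → . L]}), then GOTO on every symbol after a dot until no new states appear). It has 18 states:
  I0: { [L → . , B B], [L → . - A B], [L' → . L] }  — shift
  I1: { [A → .], [B → . , *], [B → . A , -], [B → . D A L], [B → . g g], [D → .], [L → , . B B] }  — shift, 2 reduces
  I2: { [A → .], [L → - . A B] }  — reduce
  I3: { [L' → L .] }  — accept
  I4: { [A → .], [B → . , *], [B → . A , -], [B → . D A L], [B → . g g], [D → .], [L → - A . B] }  — shift, 2 reduces
  I5: { [B → , . *] }  — shift
  I6: { [B → A . , -] }  — shift
  I7: { [L → - A B .] }  — reduce
  I8: { [A → .], [B → D . A L] }  — reduce
  I9: { [B → g . g] }  — shift
  I10: { [B → g g .] }  — reduce
  I11: { [B → D A . L], [L → . , B B], [L → . - A B] }  — shift
  I12: { [B → D A L .] }  — reduce
  I13: { [B → A , . -] }  — shift
  I14: { [B → A , - .] }  — reduce
  I15: { [B → , * .] }  — reduce
  I16: { [A → .], [B → . , *], [B → . A , -], [B → . D A L], [B → . g g], [D → .], [L → , B . B] }  — shift, 2 reduces
  I17: { [L → , B B .] }  — reduce

I1 contains complete items [A → .], [D → .] — reduce-reduce conflict.
I4 contains complete items [A → .], [D → .] — reduce-reduce conflict.
I16 contains complete items [A → .], [D → .] — reduce-reduce conflict.

Answer: Yes — I1: [A → .] vs [D → .]; I4: [A → .] vs [D → .]; I16: [A → .] vs [D → .]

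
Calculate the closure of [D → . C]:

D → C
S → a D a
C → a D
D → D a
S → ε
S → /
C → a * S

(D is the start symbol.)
To compute CLOSURE, for each item [A → α.Bβ] where B is a non-terminal, add [B → .γ] for all productions B → γ; repeat for the newly added items until nothing changes.

Start with: [D → . C]
  [D → . C] has the dot before C: add [C → . a D], [C → . a * S]
No further items can be added.

CLOSURE = { [C → . a * S], [C → . a D], [D → . C] }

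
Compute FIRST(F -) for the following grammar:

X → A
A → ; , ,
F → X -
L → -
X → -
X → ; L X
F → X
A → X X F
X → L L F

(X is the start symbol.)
{ '-', ';' }

FIRST sets of the non-terminals involved (from the grammar, by fixed-point iteration):
  FIRST(F) = { '-', ';' }

To compute FIRST(F -), process the symbols left to right:
Symbol F is a non-terminal. Add FIRST(F) \ {ε} = { '-', ';' }
F is not nullable (ε ∉ FIRST(F)), so stop here.
FIRST(F -) = { '-', ';' }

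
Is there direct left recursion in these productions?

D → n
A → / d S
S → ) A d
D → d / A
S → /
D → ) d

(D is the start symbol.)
No direct left recursion

Direct left recursion occurs when N → N α for some non-terminal N (the right-hand side begins with the left-hand side itself).

D → n: starts with n
A → / d S: starts with '/'
S → ) A d: starts with ')'
D → d / A: starts with d
S → /: starts with '/'
D → ) d: starts with ')'

No direct left recursion found.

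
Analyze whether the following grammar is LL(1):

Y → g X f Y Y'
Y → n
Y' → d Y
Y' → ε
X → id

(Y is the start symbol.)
Relevant sets:
  FOLLOW(Y') = { $, 'd' }

For Y:
  PREDICT(Y → g X f Y Y') = { 'g' }
  PREDICT(Y → n) = { 'n' }
For Y':
  PREDICT(Y' → d Y) = { 'd' }
  PREDICT(Y' → ε) = { $, 'd' }
X has a single production, so nothing to check there.

Conflict found: Predict set conflict for Y': { 'd' }
The grammar is NOT LL(1).

Answer: No. Predict set conflict for Y': { 'd' }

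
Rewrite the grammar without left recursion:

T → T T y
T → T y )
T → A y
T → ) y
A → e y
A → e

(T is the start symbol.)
T is directly left-recursive. The standard transformation for
  A → A α₁ | ... | A α_m | β₁ | ... | β_n
is
  A  → β₁ A' | ... | β_n A'
  A' → α₁ A' | ... | α_m A' | ε

T → A y becomes T → A y T'
T → ) y becomes T → ) y T'
T → T T y becomes T' → T y T'
T → T y ) becomes T' → y ) T'
Add T' → ε

Productions for other non-terminals are unchanged:
  A → e y
  A → e

Resulting grammar:
T → A y T'
T → ) y T'
T' → T y T'
T' → y ) T'
T' → ε
A → e y
A → e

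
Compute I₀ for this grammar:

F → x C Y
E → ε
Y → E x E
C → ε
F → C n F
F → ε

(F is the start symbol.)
{ [C → .], [F → . C n F], [F → . x C Y], [F → .], [F' → . F] }

First, augment the grammar with F' → F
I₀ = CLOSURE({ [F' → . F] }):
  [F' → . F] has the dot before F: add [F → . x C Y], [F → . C n F], [F → .]
  [F → . C n F] has the dot before C: add [C → .]
No further items can be added.

I₀ = { [C → .], [F → . C n F], [F → . x C Y], [F → .], [F' → . F] }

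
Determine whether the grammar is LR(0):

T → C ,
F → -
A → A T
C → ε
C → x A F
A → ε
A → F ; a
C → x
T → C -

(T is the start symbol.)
A grammar is LR(0) if no state in the canonical LR(0) collection has:
  - both a shift item (dot before a terminal) and a complete item (shift-reduce conflict), or
  - two or more complete items (reduce-reduce conflict; the accept item [T' → T .] counts as a complete item here).

Augment with T' → T and build the canonical LR(0) collection (I0 = CLOSURE({[T' → . T]}), then GOTO on every symbol after a dot until no new states appear). It has 13 states:
  I0: { [C → . x A F], [C → . x], [C → .], [T → . C ,], [T → . C -], [T' → . T] }  — shift, reduce
  I1: { [T → C . ,], [T → C . -] }  — shift
  I2: { [T' → T .] }  — accept
  I3: { [A → . A T], [A → . F ; a], [A → .], [C → x . A F], [C → x .], [F → . -] }  — shift, 2 reduces
  I4: { [F → - .] }  — reduce
  I5: { [A → A . T], [C → . x A F], [C → . x], [C → .], [C → x A . F], [F → . -], [T → . C ,], [T → . C -] }  — shift, reduce
  I6: { [A → F . ; a] }  — shift
  I7: { [A → F ; . a] }  — shift
  I8: { [A → F ; a .] }  — reduce
  I9: { [C → x A F .] }  — reduce
  I10: { [A → A T .] }  — reduce
  I11: { [T → C , .] }  — reduce
  I12: { [T → C - .] }  — reduce

Conflict in state I0:
  Shift-reduce conflict between [C → .] and [C → . x]
So the grammar is NOT LR(0).

Answer: No. Shift-reduce conflict between [C → .] and [C → . x]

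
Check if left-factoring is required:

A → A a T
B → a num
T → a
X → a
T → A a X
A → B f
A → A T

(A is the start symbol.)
Yes, A has productions with common prefix 'A'

Left-factoring is needed when two productions for the same non-terminal
share a common prefix on the right-hand side.

Productions for A:
  A → A a T
  A → B f
  A → A T
Productions for T:
  T → a
  T → A a X

Found common prefix 'A' in productions for A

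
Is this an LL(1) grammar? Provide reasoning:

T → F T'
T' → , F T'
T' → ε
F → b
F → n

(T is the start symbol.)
A grammar is LL(1) if for each non-terminal N with multiple productions, the predict sets of those productions are pairwise disjoint, where PREDICT(N → α) = (FIRST(α) \ {ε}) ∪ (FOLLOW(N) if α ⇒* ε).

Relevant sets:
  FOLLOW(T') = { $ }

For T':
  PREDICT(T' → ',' F T') = { ',' }
  PREDICT(T' → ε) = { $ }
For F:
  PREDICT(F → b) = { 'b' }
  PREDICT(F → n) = { 'n' }
T has a single production, so nothing to check there.

All predict sets are disjoint. The grammar IS LL(1).

Answer: Yes, the grammar is LL(1).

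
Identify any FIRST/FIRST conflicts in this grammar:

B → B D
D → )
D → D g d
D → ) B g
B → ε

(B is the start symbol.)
A FIRST/FIRST conflict occurs when two productions N → α and N → β for the same non-terminal have FIRST(α) ∩ FIRST(β) ≠ ∅ (with ε ∈ FIRST of a nullable right-hand side, so two nullable alternatives also conflict).

FIRST sets of the non-terminals at (or reachable through a nullable prefix from) the front of some alternative:
  FIRST(B) = { ')', ε }
  FIRST(D) = { ')' }

Productions for B:
  B → B D: FIRST = { ')' }
  B → ε: FIRST = { ε }
Productions for D:
  D → ): FIRST = { ')' }
  D → D g d: FIRST = { ')' }
  D → ) B g: FIRST = { ')' }

Conflict for D: D → ) and D → D g d
  Overlap: { ')' }
Conflict for D: D → ) and D → ) B g
  Overlap: { ')' }
Conflict for D: D → D g d and D → ) B g
  Overlap: { ')' }

Answer: Yes. D → ')' / D → D g d on { ')' }; D → ')' / D → ')' B g on { ')' }; D → D g d / D → ')' B g on { ')' }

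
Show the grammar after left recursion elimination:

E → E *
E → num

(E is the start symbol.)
E is directly left-recursive. The standard transformation for
  A → A α₁ | ... | A α_m | β₁ | ... | β_n
is
  A  → β₁ A' | ... | β_n A'
  A' → α₁ A' | ... | α_m A' | ε

E → num becomes E → num E'
E → E * becomes E' → * E'
Add E' → ε

Resulting grammar:
E → num E'
E' → * E'
E' → ε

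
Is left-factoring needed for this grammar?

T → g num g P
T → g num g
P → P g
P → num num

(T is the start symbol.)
Yes, T has productions with common prefix 'g num g'

Left-factoring is needed when two productions for the same non-terminal
share a common prefix on the right-hand side.

Productions for T:
  T → g num g P
  T → g num g
Productions for P:
  P → P g
  P → num num

Found common prefix 'g num g' in productions for T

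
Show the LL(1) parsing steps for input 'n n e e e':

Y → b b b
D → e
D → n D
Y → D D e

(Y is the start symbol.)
LL(1) parsing maintains a stack (initially the start symbol over $) and the input. At each step: if the stack top is a terminal, match it against the current input token; if it is a non-terminal N, replace it with the RHS of M[N, lookahead] (the unique production whose predict set contains the lookahead).

Stack is shown with the top on the left.

Stack      Input        Action
------------------------------
Y $        n n e e e $  output Y → D D e
D D e $    n n e e e $  output D → n D
n D D e $  n n e e e $  match 'n'
D D e $    n e e e $    output D → n D
n D D e $  n e e e $    match 'n'
D D e $    e e e $      output D → e
e D e $    e e e $      match 'e'
D e $      e e $        output D → e
e e $      e e $        match 'e'
e $        e $          match 'e'
$          $            accept

The string is accepted.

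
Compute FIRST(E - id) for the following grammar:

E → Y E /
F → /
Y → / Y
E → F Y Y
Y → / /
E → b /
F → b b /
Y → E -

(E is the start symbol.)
FIRST sets of the non-terminals involved (from the grammar, by fixed-point iteration):
  FIRST(E) = { '/', 'b' }

To compute FIRST(E - id), process the symbols left to right:
Symbol E is a non-terminal. Add FIRST(E) \ {ε} = { '/', 'b' }
E is not nullable (ε ∉ FIRST(E)), so stop here.
FIRST(E - id) = { '/', 'b' }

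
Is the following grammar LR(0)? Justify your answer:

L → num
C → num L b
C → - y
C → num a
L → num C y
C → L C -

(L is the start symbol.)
A grammar is LR(0) if no state in the canonical LR(0) collection has:
  - both a shift item (dot before a terminal) and a complete item (shift-reduce conflict), or
  - two or more complete items (reduce-reduce conflict; the accept item [L' → L .] counts as a complete item here).

Augment with L' → L and build the canonical LR(0) collection (I0 = CLOSURE({[L' → . L]}), then GOTO on every symbol after a dot until no new states appear). It has 14 states:
  I0: { [L → . num C y], [L → . num], [L' → . L] }  — shift
  I1: { [L' → L .] }  — accept
  I2: { [C → . - y], [C → . L C -], [C → . num L b], [C → . num a], [L → . num C y], [L → . num], [L → num . C y], [L → num .] }  — shift, reduce
  I3: { [C → - . y] }  — shift
  I4: { [L → num C . y] }  — shift
  I5: { [C → . - y], [C → . L C -], [C → . num L b], [C → . num a], [C → L . C -], [L → . num C y], [L → . num] }  — shift
  I6: { [C → . - y], [C → . L C -], [C → . num L b], [C → . num a], [C → num . L b], [C → num . a], [L → . num C y], [L → . num], [L → num . C y], [L → num .] }  — shift, reduce
  I7: { [C → . - y], [C → . L C -], [C → . num L b], [C → . num a], [C → L . C -], [C → num L . b], [L → . num C y], [L → . num] }  — shift
  I8: { [C → num a .] }  — reduce
  I9: { [C → L C . -] }  — shift
  I10: { [C → num L b .] }  — reduce
  I11: { [C → L C - .] }  — reduce
  I12: { [L → num C y .] }  — reduce
  I13: { [C → - y .] }  — reduce

Conflict in state I2:
  Shift-reduce conflict between [L → num .] and [C → . - y]
So the grammar is NOT LR(0).

Answer: No. Shift-reduce conflict between [L → num .] and [C → . - y]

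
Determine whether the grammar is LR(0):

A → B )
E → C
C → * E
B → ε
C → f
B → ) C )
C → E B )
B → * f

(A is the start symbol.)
A grammar is LR(0) if no state in the canonical LR(0) collection has:
  - both a shift item (dot before a terminal) and a complete item (shift-reduce conflict), or
  - two or more complete items (reduce-reduce conflict; the accept item [A' → A .] counts as a complete item here).

Augment with A' → A and build the canonical LR(0) collection (I0 = CLOSURE({[A' → . A]}), then GOTO on every symbol after a dot until no new states appear). It has 16 states:
  I0: { [A → . B )], [A' → . A], [B → . ) C )], [B → . * f], [B → .] }  — shift, reduce
  I1: { [B → ) . C )], [C → . * E], [C → . E B )], [C → . f], [E → . C] }  — shift
  I2: { [B → * . f] }  — shift
  I3: { [A' → A .] }  — accept
  I4: { [A → B . )] }  — shift
  I5: { [A → B ) .] }  — reduce
  I6: { [B → * f .] }  — reduce
  I7: { [C → * . E], [C → . * E], [C → . E B )], [C → . f], [E → . C] }  — shift
  I8: { [B → ) C . )], [E → C .] }  — shift, reduce
  I9: { [B → . ) C )], [B → . * f], [B → .], [C → E . B )] }  — shift, reduce
  I10: { [C → f .] }  — reduce
  I11: { [C → E B . )] }  — shift
  I12: { [C → E B ) .] }  — reduce
  I13: { [B → ) C ) .] }  — reduce
  I14: { [E → C .] }  — reduce
  I15: { [B → . ) C )], [B → . * f], [B → .], [C → * E .], [C → E . B )] }  — shift, 2 reduces

Conflict in state I0:
  Shift-reduce conflict between [B → .] and [B → . ) C )]
So the grammar is NOT LR(0).

Answer: No. Shift-reduce conflict between [B → .] and [B → . ) C )]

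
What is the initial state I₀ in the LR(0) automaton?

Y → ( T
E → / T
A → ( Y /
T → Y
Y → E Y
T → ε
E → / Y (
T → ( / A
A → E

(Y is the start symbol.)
{ [E → . / T], [E → . / Y (], [Y → . ( T], [Y → . E Y], [Y' → . Y] }

First, augment the grammar with Y' → Y
I₀ = CLOSURE({ [Y' → . Y] }):
  [Y' → . Y] has the dot before Y: add [Y → . ( T], [Y → . E Y]
  [Y → . E Y] has the dot before E: add [E → . / T], [E → . / Y (]
No further items can be added.

I₀ = { [E → . / T], [E → . / Y (], [Y → . ( T], [Y → . E Y], [Y' → . Y] }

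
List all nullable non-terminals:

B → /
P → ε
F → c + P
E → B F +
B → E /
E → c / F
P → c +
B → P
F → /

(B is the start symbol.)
A non-terminal is nullable if it can derive ε (the empty string): either it has an ε-production, or it has a production whose right-hand side consists entirely of nullable non-terminals.

ε-productions: P → ε
So P is immediately nullable.
B → P: every symbol on the right is nullable, so B is nullable too.
No further non-terminal can be added: every production for the remaining non-terminals contains a terminal or a non-nullable non-terminal.
Nullable = { 'B', 'P' }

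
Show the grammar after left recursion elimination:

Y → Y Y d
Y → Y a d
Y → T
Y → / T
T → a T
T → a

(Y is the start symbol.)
Y → T Y'
Y → / T Y'
Y' → Y d Y'
Y' → a d Y'
Y' → ε
T → a T
T → a

Y is directly left-recursive. The standard transformation for
  A → A α₁ | ... | A α_m | β₁ | ... | β_n
is
  A  → β₁ A' | ... | β_n A'
  A' → α₁ A' | ... | α_m A' | ε

Y → T becomes Y → T Y'
Y → / T becomes Y → / T Y'
Y → Y Y d becomes Y' → Y d Y'
Y → Y a d becomes Y' → a d Y'
Add Y' → ε

Productions for other non-terminals are unchanged:
  T → a T
  T → a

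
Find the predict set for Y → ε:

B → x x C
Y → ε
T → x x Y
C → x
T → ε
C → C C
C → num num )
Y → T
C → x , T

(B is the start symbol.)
PREDICT(Y → ε) = (FIRST(RHS) \ {ε}) ∪ (FOLLOW(Y) if ε ∈ FIRST(RHS), i.e. RHS ⇒* ε)
The right-hand side is ε (FIRST(ε) = { ε }), so the predict set is FOLLOW(Y) = { $, 'num', 'x' }
PREDICT(Y → ε) = { $, 'num', 'x' }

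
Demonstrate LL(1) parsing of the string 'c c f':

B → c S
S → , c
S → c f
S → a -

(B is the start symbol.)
LL(1) parsing maintains a stack (initially the start symbol over $) and the input. At each step: if the stack top is a terminal, match it against the current input token; if it is a non-terminal N, replace it with the RHS of M[N, lookahead] (the unique production whose predict set contains the lookahead).

Stack is shown with the top on the left.

Stack  Input    Action
----------------------
B $    c c f $  output B → c S
c S $  c c f $  match 'c'
S $    c f $    output S → c f
c f $  c f $    match 'c'
f $    f $      match 'f'
$      $        accept

The string is accepted.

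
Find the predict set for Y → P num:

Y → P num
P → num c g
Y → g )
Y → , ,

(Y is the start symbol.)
{ 'num' }

PREDICT(Y → P num) = (FIRST(RHS) \ {ε}) ∪ (FOLLOW(Y) if ε ∈ FIRST(RHS), i.e. RHS ⇒* ε)
FIRST(P) = { 'num' }
FIRST(P num) = { 'num' }
ε ∉ FIRST(P num), so FOLLOW(Y) is not added.
PREDICT(Y → P num) = { 'num' }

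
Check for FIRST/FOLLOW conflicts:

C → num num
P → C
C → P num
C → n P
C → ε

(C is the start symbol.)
Yes. C → num num with FOLLOW(C) on { 'num' }; C → P num with FOLLOW(C) on { 'num' }

Nullable non-terminals: C, P.
FIRST sets used below: FIRST(P) = { 'n', 'num', ε }

C: nullable alternative(s) C → ε; FOLLOW(C) = { $, 'num' }
  C → num num: FIRST \ {ε} = { 'num' } — overlaps FOLLOW(C) on { 'num' }: CONFLICT
  C → P num: FIRST \ {ε} = { 'n', 'num' } — overlaps FOLLOW(C) on { 'num' }: CONFLICT
  C → n P: FIRST \ {ε} = { 'n' } — disjoint from FOLLOW(C)
  C → ε: FIRST \ {ε} = { } — this is the only nullable alternative, skip
P has a nullable alternative but only one production, so nothing to check.

So the grammar has 2 FIRST/FOLLOW conflicts (marked CONFLICT above).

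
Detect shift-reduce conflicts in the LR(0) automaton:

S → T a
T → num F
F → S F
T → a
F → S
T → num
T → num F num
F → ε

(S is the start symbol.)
Yes — I4: [F → .] vs [T → . a]; I5: [T → num F .] vs [T → num F . num]; I6: [F → .] vs [T → . a]

A shift-reduce conflict occurs when an LR(0) state has both:
  - a complete (reduce) item [A → α .] (dot at the end), and
  - a shift item [B → β . c γ] (dot before a terminal).

Augment with S' → S and build the canonical LR(0) collection (I0 = CLOSURE({[S' → . S]}), then GOTO on every symbol after a dot until no new states appear). It has 10 states:
  I0: { [S → . T a], [S' → . S], [T → . a], [T → . num F num], [T → . num F], [T → . num] }  — shift
  I1: { [S' → S .] }  — accept
  I2: { [S → T . a] }  — shift
  I3: { [T → a .] }  — reduce
  I4: { [F → . S F], [F → . S], [F → .], [S → . T a], [T → . a], [T → . num F num], [T → . num F], [T → . num], [T → num . F num], [T → num . F], [T → num .] }  — shift, 2 reduces
  I5: { [T → num F . num], [T → num F .] }  — shift, reduce
  I6: { [F → . S F], [F → . S], [F → .], [F → S . F], [F → S .], [S → . T a], [T → . a], [T → . num F num], [T → . num F], [T → . num] }  — shift, 2 reduces
  I7: { [F → S F .] }  — reduce
  I8: { [T → num F num .] }  — reduce
  I9: { [S → T a .] }  — reduce

I4 contains reduce items [F → .], [T → num .] and shift items [T → . a], [T → . num], [T → . num F], [T → . num F num] — shift-reduce conflict.
I5 contains reduce item [T → num F .] and shift item [T → num F . num] — shift-reduce conflict.
I6 contains reduce items [F → .], [F → S .] and shift items [T → . a], [T → . num], [T → . num F], [T → . num F num] — shift-reduce conflict.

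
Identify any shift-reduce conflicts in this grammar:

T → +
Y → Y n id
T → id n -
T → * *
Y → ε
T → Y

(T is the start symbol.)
Augment with T' → T and build the canonical LR(0) collection (I0 = CLOSURE({[T' → . T]}), then GOTO on every symbol after a dot until no new states appear). It has 11 states:
  I0: { [T → . * *], [T → . +], [T → . Y], [T → . id n -], [T' → . T], [Y → . Y n id], [Y → .] }  — shift, reduce
  I1: { [T → * . *] }  — shift
  I2: { [T → + .] }  — reduce
  I3: { [T' → T .] }  — accept
  I4: { [T → Y .], [Y → Y . n id] }  — shift, reduce
  I5: { [T → id . n -] }  — shift
  I6: { [T → id n . -] }  — shift
  I7: { [T → id n - .] }  — reduce
  I8: { [Y → Y n . id] }  — shift
  I9: { [Y → Y n id .] }  — reduce
  I10: { [T → * * .] }  — reduce

I0 contains reduce item [Y → .] and shift items [T → . * *], [T → . +], [T → . id n -] — shift-reduce conflict.
I4 contains reduce item [T → Y .] and shift item [Y → Y . n id] — shift-reduce conflict.

Answer: Yes — I0: [Y → .] vs [T → . * *]; I4: [T → Y .] vs [Y → Y . n id]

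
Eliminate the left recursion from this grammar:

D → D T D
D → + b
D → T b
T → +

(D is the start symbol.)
D → + b D'
D → T b D'
D' → T D D'
D' → ε
T → +

D is directly left-recursive. The standard transformation for
  A → A α₁ | ... | A α_m | β₁ | ... | β_n
is
  A  → β₁ A' | ... | β_n A'
  A' → α₁ A' | ... | α_m A' | ε

D → + b becomes D → + b D'
D → T b becomes D → T b D'
D → D T D becomes D' → T D D'
Add D' → ε

Productions for other non-terminals are unchanged:
  T → +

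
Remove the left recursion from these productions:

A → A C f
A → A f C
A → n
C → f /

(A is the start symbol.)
A is directly left-recursive. The standard transformation for
  A → A α₁ | ... | A α_m | β₁ | ... | β_n
is
  A  → β₁ A' | ... | β_n A'
  A' → α₁ A' | ... | α_m A' | ε

A → n becomes A → n A'
A → A C f becomes A' → C f A'
A → A f C becomes A' → f C A'
Add A' → ε

Productions for other non-terminals are unchanged:
  C → f /

Resulting grammar:
A → n A'
A' → C f A'
A' → f C A'
A' → ε
C → f /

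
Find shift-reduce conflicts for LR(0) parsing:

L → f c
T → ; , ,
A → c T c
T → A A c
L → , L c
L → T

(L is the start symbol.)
No shift-reduce conflicts

A shift-reduce conflict occurs when an LR(0) state has both:
  - a complete (reduce) item [A → α .] (dot at the end), and
  - a shift item [B → β . c γ] (dot before a terminal).

Augment with L' → L and build the canonical LR(0) collection (I0 = CLOSURE({[L' → . L]}), then GOTO on every symbol after a dot until no new states appear). It has 17 states:
  I0: { [A → . c T c], [L → . , L c], [L → . T], [L → . f c], [L' → . L], [T → . ; , ,], [T → . A A c] }  — shift
  I1: { [A → . c T c], [L → , . L c], [L → . , L c], [L → . T], [L → . f c], [T → . ; , ,], [T → . A A c] }  — shift
  I2: { [T → ; . , ,] }  — shift
  I3: { [A → . c T c], [T → A . A c] }  — shift
  I4: { [L' → L .] }  — accept
  I5: { [L → T .] }  — reduce
  I6: { [A → . c T c], [A → c . T c], [T → . ; , ,], [T → . A A c] }  — shift
  I7: { [L → f . c] }  — shift
  I8: { [L → f c .] }  — reduce
  I9: { [A → c T . c] }  — shift
  I10: { [A → c T c .] }  — reduce
  I11: { [T → A A . c] }  — shift
  I12: { [T → A A c .] }  — reduce
  I13: { [T → ; , . ,] }  — shift
  I14: { [T → ; , , .] }  — reduce
  I15: { [L → , L . c] }  — shift
  I16: { [L → , L c .] }  — reduce

No state contains both a complete item and a shift item.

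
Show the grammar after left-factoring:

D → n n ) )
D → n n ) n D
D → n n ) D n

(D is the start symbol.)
D → n n ) D'
D' → )
D' → n D
D' → D n

Left-factoring transforms A → αβ₁ | αβ₂ into A → αA' and A' → β₁ | β₂
(α is the longest common prefix among the alternatives). Repeat until
no nonterminal has two alternatives with a common prefix.

Round 1: D has alternatives sharing prefix 'n n )'. Introduce D': D → n n ) D'
  Add: D' → )
  Add: D' → n D
  Add: D' → D n

No remaining common prefixes — done.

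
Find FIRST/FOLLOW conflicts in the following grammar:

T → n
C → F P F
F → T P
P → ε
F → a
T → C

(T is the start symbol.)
A FIRST/FOLLOW conflict occurs when a non-terminal N has a nullable alternative N → β (β ⇒* ε) and another alternative N → α with FIRST(α) ∩ FOLLOW(N) ≠ ∅: on such a lookahead the parser cannot decide between expanding α and letting N vanish via β.

Nullable non-terminals: P.
P has a nullable alternative but only one production, so nothing to check.

C, F, T have no nullable alternative, so no FIRST/FOLLOW check is needed there.

No FIRST/FOLLOW conflicts found.

Answer: No FIRST/FOLLOW conflicts.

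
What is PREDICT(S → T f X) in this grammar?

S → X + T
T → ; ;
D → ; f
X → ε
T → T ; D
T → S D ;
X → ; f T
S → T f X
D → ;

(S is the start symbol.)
PREDICT(S → T f X) = (FIRST(RHS) \ {ε}) ∪ (FOLLOW(S) if ε ∈ FIRST(RHS), i.e. RHS ⇒* ε)
FIRST(T) = { '+', ';' }
FIRST(T f X) = { '+', ';' }
ε ∉ FIRST(T f X), so FOLLOW(S) is not added.
PREDICT(S → T f X) = { '+', ';' }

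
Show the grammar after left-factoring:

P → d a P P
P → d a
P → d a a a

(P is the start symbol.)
Left-factoring transforms A → αβ₁ | αβ₂ into A → αA' and A' → β₁ | β₂
(α is the longest common prefix among the alternatives). Repeat until
no nonterminal has two alternatives with a common prefix.

Round 1: P has alternatives sharing prefix 'd a'. Introduce P': P → d a P'
  Add: P' → P P
  Add: P' → ε
  Add: P' → a a

No remaining common prefixes — done.

Resulting grammar:
P → d a P'
P' → P P
P' → ε
P' → a a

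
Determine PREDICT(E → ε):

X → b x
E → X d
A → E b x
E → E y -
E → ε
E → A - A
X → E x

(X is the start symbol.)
{ 'b', 'x', 'y' }

PREDICT(E → ε) = (FIRST(RHS) \ {ε}) ∪ (FOLLOW(E) if ε ∈ FIRST(RHS), i.e. RHS ⇒* ε)
The right-hand side is ε (FIRST(ε) = { ε }), so the predict set is FOLLOW(E) = { 'b', 'x', 'y' }
PREDICT(E → ε) = { 'b', 'x', 'y' }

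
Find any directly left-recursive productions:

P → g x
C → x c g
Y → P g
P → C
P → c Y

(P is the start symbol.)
No direct left recursion

Direct left recursion occurs when N → N α for some non-terminal N (the right-hand side begins with the left-hand side itself).

P → g x: starts with g
C → x c g: starts with x
Y → P g: starts with P
P → C: starts with C
P → c Y: starts with c

No direct left recursion found.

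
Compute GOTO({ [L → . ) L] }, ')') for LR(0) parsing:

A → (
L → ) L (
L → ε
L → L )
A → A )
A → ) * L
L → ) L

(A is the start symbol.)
GOTO(I, ')') = CLOSURE({ [A → αX.β] : [A → α.Xβ] ∈ I, X = ')' })

Items with dot before ')', with the dot advanced:
  [L → . ) L] → [L → ) . L]
Closure of the advanced items:
  [L → ) . L] has the dot before L: add [L → . ) L (], [L → .], [L → . L )], [L → . ) L]

GOTO = { [L → ) . L], [L → . ) L (], [L → . ) L], [L → . L )], [L → .] }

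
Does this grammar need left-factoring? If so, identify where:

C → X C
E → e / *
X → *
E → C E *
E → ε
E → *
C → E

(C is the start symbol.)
Left-factoring is needed when two productions for the same non-terminal
share a common prefix on the right-hand side.

Productions for C:
  C → X C
  C → E
Productions for E:
  E → e / *
  E → C E *
  E → ε
  E → *

No common prefixes found.

Answer: No, left-factoring is not needed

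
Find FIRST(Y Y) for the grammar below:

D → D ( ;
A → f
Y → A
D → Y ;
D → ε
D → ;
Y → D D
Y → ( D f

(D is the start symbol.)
{ '(', ';', 'f', ε }

FIRST sets of the non-terminals involved (from the grammar, by fixed-point iteration):
  FIRST(Y) = { '(', ';', 'f', ε }

To compute FIRST(Y Y), process the symbols left to right:
Symbol Y is a non-terminal. Add FIRST(Y) \ {ε} = { '(', ';', 'f' }
Y is nullable (ε ∈ FIRST(Y)), continue to the next symbol.
Symbol Y is a non-terminal. Add FIRST(Y) \ {ε} = { '(', ';', 'f' }
Y is nullable (ε ∈ FIRST(Y)), continue to the next symbol.
All symbols are nullable, so ε is in the result.
FIRST(Y Y) = { '(', ';', 'f', ε }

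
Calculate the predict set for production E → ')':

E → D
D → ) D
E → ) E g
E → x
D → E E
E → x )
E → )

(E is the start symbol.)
PREDICT(E → ')') = (FIRST(RHS) \ {ε}) ∪ (FOLLOW(E) if ε ∈ FIRST(RHS), i.e. RHS ⇒* ε)
FIRST(')') = { ')' }
ε ∉ FIRST(')'), so FOLLOW(E) is not added.
PREDICT(E → ')') = { ')' }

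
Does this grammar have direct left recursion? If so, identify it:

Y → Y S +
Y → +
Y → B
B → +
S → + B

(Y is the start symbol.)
Yes, Y is left-recursive

Direct left recursion occurs when N → N α for some non-terminal N (the right-hand side begins with the left-hand side itself).

Y → Y S +: LEFT RECURSIVE (starts with Y)
Y → +: starts with '+'
Y → B: starts with B
B → +: starts with '+'
S → + B: starts with '+'

The grammar has direct left recursion on: Y.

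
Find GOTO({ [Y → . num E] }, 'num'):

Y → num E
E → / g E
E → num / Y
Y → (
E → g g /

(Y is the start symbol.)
GOTO(I, 'num') = CLOSURE({ [A → αX.β] : [A → α.Xβ] ∈ I, X = 'num' })

Items with dot before 'num', with the dot advanced:
  [Y → . num E] → [Y → num . E]
Closure of the advanced items:
  [Y → num . E] has the dot before E: add [E → . / g E], [E → . num / Y], [E → . g g /]

GOTO = { [E → . / g E], [E → . g g /], [E → . num / Y], [Y → num . E] }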